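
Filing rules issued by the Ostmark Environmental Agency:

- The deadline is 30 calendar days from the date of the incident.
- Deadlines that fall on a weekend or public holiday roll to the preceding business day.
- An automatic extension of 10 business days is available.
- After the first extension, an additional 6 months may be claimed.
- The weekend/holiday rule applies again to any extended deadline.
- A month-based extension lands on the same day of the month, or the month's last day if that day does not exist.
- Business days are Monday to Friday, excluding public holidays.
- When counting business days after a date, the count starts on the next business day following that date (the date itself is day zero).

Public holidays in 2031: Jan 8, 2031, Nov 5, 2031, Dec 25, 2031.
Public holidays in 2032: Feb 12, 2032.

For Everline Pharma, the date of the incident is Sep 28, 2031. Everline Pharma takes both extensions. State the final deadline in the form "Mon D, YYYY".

Adding 30 calendar days to Sep 28, 2031 gives Oct 28, 2031.
Oct 28, 2031 (Tuesday) is already a business day.
Applying the 10-business-day extension: 10 business days after Oct 28, 2031 is Nov 12, 2031.
Nov 12, 2031 falls on a Wednesday, which is a business day, so no adjustment is needed.
The 6 months extension carries Nov 12, 2031 to May 12, 2032.
May 12, 2032 is a Wednesday and not a listed holiday, so it stands.
So the filing is due May 12, 2032.

May 12, 2032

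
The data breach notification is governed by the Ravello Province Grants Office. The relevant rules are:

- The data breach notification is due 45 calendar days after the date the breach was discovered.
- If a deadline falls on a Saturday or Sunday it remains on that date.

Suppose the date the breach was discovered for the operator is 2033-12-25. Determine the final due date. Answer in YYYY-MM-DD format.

2034-02-08

From 2033-12-25, 45 calendar days later is 2034-02-08.
2034-02-08 is a Wednesday; no weekend or holiday adjustment applies.
Deadline: 2034-02-08.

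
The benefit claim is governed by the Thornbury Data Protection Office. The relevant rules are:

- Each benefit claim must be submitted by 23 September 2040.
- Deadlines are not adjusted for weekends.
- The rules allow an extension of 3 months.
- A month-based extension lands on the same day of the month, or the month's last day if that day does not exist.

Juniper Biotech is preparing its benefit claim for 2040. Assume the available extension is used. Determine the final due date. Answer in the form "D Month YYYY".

23 December 2040

Start from the fixed due date, 23 September 2040.
23 September 2040 is a Sunday; no weekend or holiday adjustment applies.
Add 3 months to 23 September 2040: 23 December 2040.
23 December 2040 falls on a Sunday. The rules make no weekend/holiday allowance, so it remains 23 December 2040.
Deadline: 23 December 2040.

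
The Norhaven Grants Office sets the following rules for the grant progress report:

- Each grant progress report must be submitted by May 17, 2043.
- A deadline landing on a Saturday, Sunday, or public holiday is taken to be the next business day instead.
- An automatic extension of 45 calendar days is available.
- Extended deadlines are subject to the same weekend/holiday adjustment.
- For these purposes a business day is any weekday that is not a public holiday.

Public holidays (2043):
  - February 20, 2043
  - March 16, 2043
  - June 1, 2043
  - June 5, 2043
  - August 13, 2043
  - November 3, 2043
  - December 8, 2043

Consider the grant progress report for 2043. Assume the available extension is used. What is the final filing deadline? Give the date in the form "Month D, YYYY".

Start from the fixed due date, May 17, 2043.
May 17, 2043 falls on a Sunday. Rolling to the next business day gives May 18, 2043, a Monday.
With the 45-day extension, May 18, 2043 becomes July 2, 2043.
July 2, 2043 (Thursday) is already a business day.
Deadline: July 2, 2043.

July 2, 2043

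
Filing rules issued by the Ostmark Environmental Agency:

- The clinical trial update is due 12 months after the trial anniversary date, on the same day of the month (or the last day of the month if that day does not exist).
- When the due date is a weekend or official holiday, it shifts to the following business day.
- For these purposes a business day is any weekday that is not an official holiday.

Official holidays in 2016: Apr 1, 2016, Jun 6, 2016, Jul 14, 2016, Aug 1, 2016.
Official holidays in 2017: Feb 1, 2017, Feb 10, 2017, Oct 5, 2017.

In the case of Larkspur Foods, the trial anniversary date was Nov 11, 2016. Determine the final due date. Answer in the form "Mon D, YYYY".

12 months from Nov 11, 2016 is Nov 11, 2017.
Nov 11, 2017 falls on a Saturday. Rolling to the next business day gives Nov 13, 2017, a Monday.
Deadline: Nov 13, 2017.

Nov 13, 2017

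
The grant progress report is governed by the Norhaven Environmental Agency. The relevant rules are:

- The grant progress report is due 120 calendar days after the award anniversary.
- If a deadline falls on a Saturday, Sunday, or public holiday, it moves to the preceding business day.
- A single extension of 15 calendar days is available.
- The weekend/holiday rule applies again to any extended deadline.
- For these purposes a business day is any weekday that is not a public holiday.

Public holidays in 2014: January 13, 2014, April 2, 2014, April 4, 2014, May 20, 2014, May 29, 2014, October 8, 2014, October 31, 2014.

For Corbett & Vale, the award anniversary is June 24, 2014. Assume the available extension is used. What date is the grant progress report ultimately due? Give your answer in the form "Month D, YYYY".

120 calendar days after June 24, 2014 is October 22, 2014.
October 22, 2014 (Wednesday) is already a business day.
Applying the 15-calendar-day extension: October 22, 2014 + 15 days = November 6, 2014.
November 6, 2014 (Thursday) is already a business day.
Final deadline: November 6, 2014.

November 6, 2014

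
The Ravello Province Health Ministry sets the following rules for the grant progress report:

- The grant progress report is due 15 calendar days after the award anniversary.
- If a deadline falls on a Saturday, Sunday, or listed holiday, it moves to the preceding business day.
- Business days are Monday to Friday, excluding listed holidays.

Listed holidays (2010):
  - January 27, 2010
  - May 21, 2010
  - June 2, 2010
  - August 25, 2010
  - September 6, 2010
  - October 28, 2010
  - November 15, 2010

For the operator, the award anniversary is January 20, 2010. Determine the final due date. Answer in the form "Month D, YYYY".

February 4, 2010

Trigger date January 20, 2010 + 15 calendar days = February 4, 2010.
February 4, 2010 (Thursday) is already a business day.
So the filing is due February 4, 2010.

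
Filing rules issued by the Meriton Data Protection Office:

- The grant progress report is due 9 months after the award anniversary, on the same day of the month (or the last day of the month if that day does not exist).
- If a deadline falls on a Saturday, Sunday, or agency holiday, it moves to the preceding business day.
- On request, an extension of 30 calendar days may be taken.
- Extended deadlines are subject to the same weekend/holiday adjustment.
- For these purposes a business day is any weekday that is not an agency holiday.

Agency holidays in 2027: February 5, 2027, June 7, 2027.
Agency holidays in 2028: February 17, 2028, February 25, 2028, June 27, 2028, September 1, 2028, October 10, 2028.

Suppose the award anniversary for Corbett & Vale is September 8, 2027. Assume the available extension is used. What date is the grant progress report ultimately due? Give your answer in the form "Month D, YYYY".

Moving 9 months forward from September 8, 2027 on the corresponding day gives June 8, 2028.
June 8, 2028 falls on a Thursday, which is a business day, so no adjustment is needed.
Add the 30 calendar-day extension to June 8, 2028: July 8, 2028.
July 8, 2028 is a Saturday, so it moves to the preceding business day, July 7, 2028 (Friday).
The final due date is July 7, 2028.

July 7, 2028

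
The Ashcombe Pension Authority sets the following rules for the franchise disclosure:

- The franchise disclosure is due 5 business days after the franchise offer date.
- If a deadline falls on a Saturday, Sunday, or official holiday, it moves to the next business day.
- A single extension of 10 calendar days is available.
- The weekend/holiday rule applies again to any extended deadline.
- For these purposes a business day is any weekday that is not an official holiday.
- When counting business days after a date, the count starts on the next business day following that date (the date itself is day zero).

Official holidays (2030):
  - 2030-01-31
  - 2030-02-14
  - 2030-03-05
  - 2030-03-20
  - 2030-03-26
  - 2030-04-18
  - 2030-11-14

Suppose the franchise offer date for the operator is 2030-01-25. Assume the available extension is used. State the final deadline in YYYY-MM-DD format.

Starting the day after 2030-01-25 and counting 5 business days lands on 2030-02-04.
Since 2030-02-04 is a Monday and not a holiday, the date is unchanged.
Add the 10 calendar-day extension to 2030-02-04: 2030-02-14.
2030-02-14 is a listed holiday, so it moves to the next business day, 2030-02-15 (Friday).
Final deadline: 2030-02-15.

2030-02-15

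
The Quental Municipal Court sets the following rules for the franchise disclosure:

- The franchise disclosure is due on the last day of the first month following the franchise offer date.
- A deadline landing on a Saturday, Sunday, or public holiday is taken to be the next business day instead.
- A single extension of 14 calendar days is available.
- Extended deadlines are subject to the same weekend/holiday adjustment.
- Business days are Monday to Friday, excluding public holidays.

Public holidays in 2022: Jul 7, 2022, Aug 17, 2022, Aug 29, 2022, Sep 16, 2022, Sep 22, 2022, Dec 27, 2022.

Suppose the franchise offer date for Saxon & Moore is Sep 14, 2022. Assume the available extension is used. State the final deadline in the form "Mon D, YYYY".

1 month after Sep 14, 2022 falls in October 2022; the last day of that month is Oct 31, 2022.
Oct 31, 2022 is a Monday and not a listed holiday, so it stands.
The 14-calendar-day extension moves the deadline from Oct 31, 2022 to Nov 14, 2022.
Since Nov 14, 2022 is a Monday and not a holiday, the date is unchanged.
Final deadline: Nov 14, 2022.

Nov 14, 2022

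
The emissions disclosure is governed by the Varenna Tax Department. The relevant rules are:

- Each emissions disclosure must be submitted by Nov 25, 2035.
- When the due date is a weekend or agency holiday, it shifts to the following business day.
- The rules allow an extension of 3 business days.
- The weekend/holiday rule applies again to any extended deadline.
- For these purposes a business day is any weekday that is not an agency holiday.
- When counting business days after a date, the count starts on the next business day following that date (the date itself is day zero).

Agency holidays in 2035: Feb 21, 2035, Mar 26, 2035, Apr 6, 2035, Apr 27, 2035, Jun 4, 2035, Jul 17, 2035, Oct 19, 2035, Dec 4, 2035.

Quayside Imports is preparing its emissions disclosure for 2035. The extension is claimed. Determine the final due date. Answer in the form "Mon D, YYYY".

Start from the fixed due date, Nov 25, 2035.
Nov 25, 2035 falls on a Sunday. Rolling to the next business day gives Nov 26, 2035, a Monday.
Applying the 3-business-day extension: 3 business days after Nov 26, 2035 is Nov 29, 2035.
Nov 29, 2035 (Thursday) is already a business day.
Deadline: Nov 29, 2035.

Nov 29, 2035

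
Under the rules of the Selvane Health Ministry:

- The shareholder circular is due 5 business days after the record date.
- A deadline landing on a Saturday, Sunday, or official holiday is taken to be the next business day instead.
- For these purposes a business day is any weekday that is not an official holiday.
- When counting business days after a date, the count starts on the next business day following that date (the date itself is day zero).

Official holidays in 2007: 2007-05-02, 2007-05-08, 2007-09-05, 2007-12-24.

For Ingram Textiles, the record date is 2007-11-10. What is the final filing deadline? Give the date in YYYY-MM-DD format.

Starting the day after 2007-11-10 and counting 5 business days lands on 2007-11-16.
2007-11-16 is a Friday and not a listed holiday, so it stands.
So the filing is due 2007-11-16.

2007-11-16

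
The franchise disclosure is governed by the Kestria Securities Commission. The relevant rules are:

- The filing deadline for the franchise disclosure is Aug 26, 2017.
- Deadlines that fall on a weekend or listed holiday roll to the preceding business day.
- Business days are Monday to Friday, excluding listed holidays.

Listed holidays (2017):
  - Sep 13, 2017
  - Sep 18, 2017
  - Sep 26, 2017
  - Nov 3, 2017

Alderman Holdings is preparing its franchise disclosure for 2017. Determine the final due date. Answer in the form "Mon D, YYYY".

Aug 25, 2017

The stated deadline is Aug 26, 2017.
Aug 26, 2017 is a Saturday, so it moves to the preceding business day, Aug 25, 2017 (Friday).
Final deadline: Aug 25, 2017.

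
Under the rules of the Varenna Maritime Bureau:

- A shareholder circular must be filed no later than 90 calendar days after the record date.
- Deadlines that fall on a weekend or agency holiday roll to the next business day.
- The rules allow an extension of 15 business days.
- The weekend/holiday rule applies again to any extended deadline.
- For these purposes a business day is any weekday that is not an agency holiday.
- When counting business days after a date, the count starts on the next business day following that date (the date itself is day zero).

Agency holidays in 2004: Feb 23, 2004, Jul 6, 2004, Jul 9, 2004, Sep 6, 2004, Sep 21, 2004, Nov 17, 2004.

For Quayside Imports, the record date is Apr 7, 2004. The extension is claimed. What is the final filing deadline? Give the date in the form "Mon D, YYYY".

Jul 29, 2004

Adding 90 calendar days to Apr 7, 2004 gives Jul 6, 2004.
Because Jul 6, 2004 is a listed holiday, the deadline becomes Jul 7, 2004 (Wednesday).
Counting 15 further business days from Jul 7, 2004 reaches Jul 29, 2004.
Jul 29, 2004 (Thursday) is already a business day.
Deadline: Jul 29, 2004.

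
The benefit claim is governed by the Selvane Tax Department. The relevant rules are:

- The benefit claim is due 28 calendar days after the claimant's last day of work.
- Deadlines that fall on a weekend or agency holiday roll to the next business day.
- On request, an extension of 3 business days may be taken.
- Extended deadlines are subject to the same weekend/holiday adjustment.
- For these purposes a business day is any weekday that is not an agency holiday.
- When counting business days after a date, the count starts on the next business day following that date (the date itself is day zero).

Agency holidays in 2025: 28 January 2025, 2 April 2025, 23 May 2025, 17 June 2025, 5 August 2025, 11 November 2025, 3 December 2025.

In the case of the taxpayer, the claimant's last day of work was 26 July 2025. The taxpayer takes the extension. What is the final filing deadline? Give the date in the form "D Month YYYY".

28 August 2025

From 26 July 2025, 28 calendar days later is 23 August 2025.
23 August 2025 falls on a Saturday. Rolling to the next business day gives 25 August 2025, a Monday.
Counting 3 further business days from 25 August 2025 reaches 28 August 2025.
28 August 2025 falls on a Thursday, which is a business day, so no adjustment is needed.
Final deadline: 28 August 2025.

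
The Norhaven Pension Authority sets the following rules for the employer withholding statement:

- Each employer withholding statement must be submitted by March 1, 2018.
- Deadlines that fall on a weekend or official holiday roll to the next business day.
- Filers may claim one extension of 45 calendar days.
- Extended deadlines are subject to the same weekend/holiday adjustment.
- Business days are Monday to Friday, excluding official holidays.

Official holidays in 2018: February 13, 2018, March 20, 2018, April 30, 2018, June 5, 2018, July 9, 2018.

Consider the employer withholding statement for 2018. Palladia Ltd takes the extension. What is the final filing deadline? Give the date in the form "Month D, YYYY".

The statutory due date is March 1, 2018.
Since March 1, 2018 is a Thursday and not a holiday, the date is unchanged.
Add the 45 calendar-day extension to March 1, 2018: April 15, 2018.
April 15, 2018 falls on a Sunday. Rolling to the next business day gives April 16, 2018, a Monday.
The final due date is April 16, 2018.

April 16, 2018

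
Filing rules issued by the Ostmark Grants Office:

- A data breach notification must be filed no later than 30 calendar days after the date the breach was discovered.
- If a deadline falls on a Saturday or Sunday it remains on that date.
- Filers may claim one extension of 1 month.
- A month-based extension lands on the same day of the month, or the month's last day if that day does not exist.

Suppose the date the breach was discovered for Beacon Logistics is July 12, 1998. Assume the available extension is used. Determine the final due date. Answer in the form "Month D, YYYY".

September 11, 1998

From July 12, 1998, 30 calendar days later is August 11, 1998.
No adjustment is made for weekends or holidays, so August 11, 1998 stands.
The 1 month extension carries August 11, 1998 to September 11, 1998.
September 11, 1998 falls on a Friday. The rules make no weekend/holiday allowance, so it remains September 11, 1998.
The final due date is September 11, 1998.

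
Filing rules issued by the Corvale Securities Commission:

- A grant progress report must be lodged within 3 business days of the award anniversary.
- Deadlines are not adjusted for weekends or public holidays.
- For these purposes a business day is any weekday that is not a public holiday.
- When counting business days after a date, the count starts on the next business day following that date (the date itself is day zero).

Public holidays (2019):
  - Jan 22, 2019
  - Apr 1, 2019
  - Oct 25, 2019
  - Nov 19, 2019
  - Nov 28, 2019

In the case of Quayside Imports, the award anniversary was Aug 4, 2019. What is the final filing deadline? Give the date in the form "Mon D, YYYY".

Counting 3 business days after Aug 4, 2019 (skipping weekends and listed holidays) reaches Aug 7, 2019.
Aug 7, 2019 falls on a Wednesday. The rules make no weekend/holiday allowance, so it remains Aug 7, 2019.
Deadline: Aug 7, 2019.

Aug 7, 2019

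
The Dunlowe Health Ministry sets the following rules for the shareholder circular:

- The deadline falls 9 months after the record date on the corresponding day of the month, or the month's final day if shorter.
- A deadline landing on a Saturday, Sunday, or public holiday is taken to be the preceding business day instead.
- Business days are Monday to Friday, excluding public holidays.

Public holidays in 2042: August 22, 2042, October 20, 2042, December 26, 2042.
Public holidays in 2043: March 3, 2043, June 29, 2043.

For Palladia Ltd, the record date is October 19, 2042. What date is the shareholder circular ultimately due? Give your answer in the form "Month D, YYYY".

July 17, 2043

Moving 9 months forward from October 19, 2042 on the corresponding day gives July 19, 2043.
July 19, 2043 is a Sunday, so it moves to the preceding business day, July 17, 2043 (Friday).
So the filing is due July 17, 2043.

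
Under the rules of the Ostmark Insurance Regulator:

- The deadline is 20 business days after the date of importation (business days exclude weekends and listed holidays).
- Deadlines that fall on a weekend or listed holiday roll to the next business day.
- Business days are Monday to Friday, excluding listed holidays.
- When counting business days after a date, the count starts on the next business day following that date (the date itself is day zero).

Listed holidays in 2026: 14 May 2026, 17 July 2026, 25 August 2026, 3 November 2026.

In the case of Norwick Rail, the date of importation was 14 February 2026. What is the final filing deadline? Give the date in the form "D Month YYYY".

13 March 2026

20 business days after 14 February 2026, excluding weekends and holidays, is 13 March 2026.
13 March 2026 falls on a Friday, which is a business day, so no adjustment is needed.
So the filing is due 13 March 2026.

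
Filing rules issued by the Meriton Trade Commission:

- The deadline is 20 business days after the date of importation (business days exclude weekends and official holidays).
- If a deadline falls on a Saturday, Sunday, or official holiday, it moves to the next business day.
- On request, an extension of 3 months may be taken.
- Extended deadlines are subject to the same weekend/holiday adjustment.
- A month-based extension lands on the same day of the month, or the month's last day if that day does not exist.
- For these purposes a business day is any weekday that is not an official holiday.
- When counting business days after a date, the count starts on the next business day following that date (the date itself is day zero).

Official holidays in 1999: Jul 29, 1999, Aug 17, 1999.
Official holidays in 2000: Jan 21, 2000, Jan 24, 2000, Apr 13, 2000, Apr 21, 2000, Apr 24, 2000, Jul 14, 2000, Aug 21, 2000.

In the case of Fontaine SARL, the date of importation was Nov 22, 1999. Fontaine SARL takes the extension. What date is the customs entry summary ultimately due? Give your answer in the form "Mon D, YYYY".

Starting the day after Nov 22, 1999 and counting 20 business days lands on Dec 20, 1999.
Dec 20, 1999 falls on a Monday, which is a business day, so no adjustment is needed.
Applying the 3 months extension: 3 months after Dec 20, 1999 is Mar 20, 2000.
Mar 20, 2000 falls on a Monday, which is a business day, so no adjustment is needed.
Deadline: Mar 20, 2000.

Mar 20, 2000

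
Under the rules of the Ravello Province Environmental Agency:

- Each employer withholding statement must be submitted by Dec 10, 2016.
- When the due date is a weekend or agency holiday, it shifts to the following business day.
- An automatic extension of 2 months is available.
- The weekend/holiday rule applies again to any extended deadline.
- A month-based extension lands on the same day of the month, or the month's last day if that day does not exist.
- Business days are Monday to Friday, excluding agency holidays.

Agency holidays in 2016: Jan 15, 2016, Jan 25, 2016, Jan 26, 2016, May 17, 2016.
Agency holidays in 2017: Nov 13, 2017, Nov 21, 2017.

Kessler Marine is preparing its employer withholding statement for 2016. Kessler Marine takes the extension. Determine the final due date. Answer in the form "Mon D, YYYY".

The statutory due date is Dec 10, 2016.
Because Dec 10, 2016 is a Saturday, the deadline becomes Dec 12, 2016 (Monday).
Add 2 months to Dec 12, 2016: Feb 12, 2017.
Feb 12, 2017 falls on a Sunday. Rolling to the next business day gives Feb 13, 2017, a Monday.
So the filing is due Feb 13, 2017.

Feb 13, 2017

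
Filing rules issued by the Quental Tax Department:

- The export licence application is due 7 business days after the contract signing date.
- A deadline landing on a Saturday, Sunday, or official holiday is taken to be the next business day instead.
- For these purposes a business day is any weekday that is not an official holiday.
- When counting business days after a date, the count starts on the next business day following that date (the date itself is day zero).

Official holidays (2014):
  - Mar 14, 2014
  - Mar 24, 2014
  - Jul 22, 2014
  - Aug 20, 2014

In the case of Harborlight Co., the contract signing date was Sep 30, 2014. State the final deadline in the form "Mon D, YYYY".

Oct 9, 2014

Starting the day after Sep 30, 2014 and counting 7 business days lands on Oct 9, 2014.
Oct 9, 2014 falls on a Thursday, which is a business day, so no adjustment is needed.
Final deadline: Oct 9, 2014.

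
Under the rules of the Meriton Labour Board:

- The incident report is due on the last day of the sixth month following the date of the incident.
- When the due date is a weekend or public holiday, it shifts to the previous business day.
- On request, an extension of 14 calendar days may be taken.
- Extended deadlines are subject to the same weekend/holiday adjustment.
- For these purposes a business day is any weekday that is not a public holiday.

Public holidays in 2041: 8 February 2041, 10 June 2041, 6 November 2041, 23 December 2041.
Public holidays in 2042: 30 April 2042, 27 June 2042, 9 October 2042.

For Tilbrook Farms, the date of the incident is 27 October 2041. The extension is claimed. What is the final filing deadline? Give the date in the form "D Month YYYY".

6 months after 27 October 2041 is April 2042; that month ends on 30 April 2042.
30 April 2042 falls on a listed holiday. Rolling to the preceding business day gives 29 April 2042, a Tuesday.
Add the 14 calendar-day extension to 29 April 2042: 13 May 2042.
13 May 2042 (Tuesday) is already a business day.
Deadline: 13 May 2042.

13 May 2042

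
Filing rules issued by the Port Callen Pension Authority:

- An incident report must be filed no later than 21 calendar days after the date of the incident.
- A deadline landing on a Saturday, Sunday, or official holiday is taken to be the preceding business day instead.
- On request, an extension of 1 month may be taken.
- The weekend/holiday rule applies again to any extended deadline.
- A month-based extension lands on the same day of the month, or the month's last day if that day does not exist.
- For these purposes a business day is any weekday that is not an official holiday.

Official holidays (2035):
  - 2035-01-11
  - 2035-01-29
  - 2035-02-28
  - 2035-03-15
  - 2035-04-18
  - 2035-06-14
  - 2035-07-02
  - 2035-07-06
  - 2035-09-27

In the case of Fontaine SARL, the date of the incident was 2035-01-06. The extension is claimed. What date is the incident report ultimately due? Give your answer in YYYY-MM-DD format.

2035-02-26

21 calendar days after 2035-01-06 is 2035-01-27.
Because 2035-01-27 is a Saturday, the deadline becomes 2035-01-26 (Friday).
The 1 month extension carries 2035-01-26 to 2035-02-26.
2035-02-26 falls on a Monday, which is a business day, so no adjustment is needed.
Final deadline: 2035-02-26.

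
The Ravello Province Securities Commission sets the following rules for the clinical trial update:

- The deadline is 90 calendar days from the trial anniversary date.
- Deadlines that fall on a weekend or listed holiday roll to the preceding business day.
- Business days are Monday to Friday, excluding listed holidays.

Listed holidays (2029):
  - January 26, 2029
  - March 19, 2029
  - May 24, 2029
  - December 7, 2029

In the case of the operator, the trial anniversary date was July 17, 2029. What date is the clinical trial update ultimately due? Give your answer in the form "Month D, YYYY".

From July 17, 2029, 90 calendar days later is October 15, 2029.
Since October 15, 2029 is a Monday and not a holiday, the date is unchanged.
Deadline: October 15, 2029.

October 15, 2029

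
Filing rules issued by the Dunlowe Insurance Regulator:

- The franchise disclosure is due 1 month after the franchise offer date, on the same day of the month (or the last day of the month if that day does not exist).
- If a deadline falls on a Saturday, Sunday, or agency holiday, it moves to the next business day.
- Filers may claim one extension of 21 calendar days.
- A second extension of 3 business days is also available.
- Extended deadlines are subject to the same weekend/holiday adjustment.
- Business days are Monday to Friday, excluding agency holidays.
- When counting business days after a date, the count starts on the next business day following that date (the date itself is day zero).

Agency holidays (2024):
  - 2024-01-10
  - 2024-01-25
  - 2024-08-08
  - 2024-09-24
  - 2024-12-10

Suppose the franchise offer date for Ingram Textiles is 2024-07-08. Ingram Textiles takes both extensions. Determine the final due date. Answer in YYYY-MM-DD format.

1 month after 2024-07-08, on the same day of the month, is 2024-08-08.
2024-08-08 is a listed holiday; the next business day is 2024-08-09 (Friday).
The 21-calendar-day extension moves the deadline from 2024-08-09 to 2024-08-30.
Since 2024-08-30 is a Friday and not a holiday, the date is unchanged.
Counting 3 further business days from 2024-08-30 reaches 2024-09-04.
2024-09-04 is a Wednesday and not a listed holiday, so it stands.
So the filing is due 2024-09-04.

2024-09-04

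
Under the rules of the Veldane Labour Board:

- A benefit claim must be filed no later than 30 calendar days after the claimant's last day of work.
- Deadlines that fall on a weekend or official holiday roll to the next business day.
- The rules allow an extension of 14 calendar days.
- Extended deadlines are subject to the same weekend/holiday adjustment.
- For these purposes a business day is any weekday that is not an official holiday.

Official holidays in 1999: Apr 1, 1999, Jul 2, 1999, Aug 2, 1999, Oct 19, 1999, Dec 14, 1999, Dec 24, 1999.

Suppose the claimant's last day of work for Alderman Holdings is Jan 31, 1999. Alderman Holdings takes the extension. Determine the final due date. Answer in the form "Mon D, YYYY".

Trigger date Jan 31, 1999 + 30 calendar days = Mar 2, 1999.
Mar 2, 1999 is a Tuesday and not a listed holiday, so it stands.
The 14-calendar-day extension moves the deadline from Mar 2, 1999 to Mar 16, 1999.
Since Mar 16, 1999 is a Tuesday and not a holiday, the date is unchanged.
Final deadline: Mar 16, 1999.

Mar 16, 1999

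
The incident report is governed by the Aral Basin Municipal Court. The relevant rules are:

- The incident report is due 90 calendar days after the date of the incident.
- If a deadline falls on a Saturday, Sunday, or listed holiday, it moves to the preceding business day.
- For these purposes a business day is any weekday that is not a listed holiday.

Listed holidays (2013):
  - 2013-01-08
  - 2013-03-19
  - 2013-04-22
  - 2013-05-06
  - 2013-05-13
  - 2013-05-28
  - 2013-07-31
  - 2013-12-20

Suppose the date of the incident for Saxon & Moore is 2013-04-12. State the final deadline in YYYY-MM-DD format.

90 calendar days after 2013-04-12 is 2013-07-11.
2013-07-11 is a Thursday and not a listed holiday, so it stands.
The final due date is 2013-07-11.

2013-07-11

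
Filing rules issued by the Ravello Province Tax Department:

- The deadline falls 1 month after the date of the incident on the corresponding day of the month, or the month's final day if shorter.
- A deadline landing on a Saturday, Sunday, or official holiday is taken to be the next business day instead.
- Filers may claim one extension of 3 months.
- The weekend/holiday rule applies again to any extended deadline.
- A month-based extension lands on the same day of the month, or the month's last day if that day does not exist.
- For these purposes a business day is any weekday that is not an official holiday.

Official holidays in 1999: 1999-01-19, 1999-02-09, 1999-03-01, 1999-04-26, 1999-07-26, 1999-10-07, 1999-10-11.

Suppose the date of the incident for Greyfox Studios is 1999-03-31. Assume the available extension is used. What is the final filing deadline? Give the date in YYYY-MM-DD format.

1999-07-30

1 month after 1999-03-31, on the same day of the month, is 1999-04-30 (day 31 does not exist in April, so the month's last day is used).
1999-04-30 (Friday) is already a business day.
Applying the 3 months extension: 3 months after 1999-04-30 is 1999-07-30.
1999-07-30 (Friday) is already a business day.
Final deadline: 1999-07-30.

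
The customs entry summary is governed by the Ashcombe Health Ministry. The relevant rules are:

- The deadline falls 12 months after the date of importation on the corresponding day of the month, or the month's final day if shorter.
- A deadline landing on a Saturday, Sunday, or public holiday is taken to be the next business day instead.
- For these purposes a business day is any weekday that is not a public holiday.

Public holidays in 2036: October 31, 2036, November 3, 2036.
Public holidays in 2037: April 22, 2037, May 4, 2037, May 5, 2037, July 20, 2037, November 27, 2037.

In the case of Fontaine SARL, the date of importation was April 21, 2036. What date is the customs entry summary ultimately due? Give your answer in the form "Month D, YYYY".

12 months after April 21, 2036, on the same day of the month, is April 21, 2037.
April 21, 2037 is a Tuesday and not a listed holiday, so it stands.
Final deadline: April 21, 2037.

April 21, 2037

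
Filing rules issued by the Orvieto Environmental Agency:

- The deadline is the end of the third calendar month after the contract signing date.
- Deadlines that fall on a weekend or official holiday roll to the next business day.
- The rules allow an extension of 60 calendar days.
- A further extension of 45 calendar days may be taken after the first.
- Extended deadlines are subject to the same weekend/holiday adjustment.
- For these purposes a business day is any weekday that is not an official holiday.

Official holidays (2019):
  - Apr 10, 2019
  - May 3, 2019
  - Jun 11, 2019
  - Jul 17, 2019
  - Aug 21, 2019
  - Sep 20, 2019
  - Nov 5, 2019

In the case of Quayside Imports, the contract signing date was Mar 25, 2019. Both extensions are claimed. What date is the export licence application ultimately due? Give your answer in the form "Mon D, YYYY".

Oct 14, 2019

The third month after Mar 25, 2019 is June 2019, whose last day is Jun 30, 2019.
Jun 30, 2019 is a Sunday, so it moves to the next business day, Jul 1, 2019 (Monday).
Add the 60 calendar-day extension to Jul 1, 2019: Aug 30, 2019.
Aug 30, 2019 falls on a Friday, which is a business day, so no adjustment is needed.
Applying the 45-calendar-day extension: Aug 30, 2019 + 45 days = Oct 14, 2019.
Oct 14, 2019 is a Monday and not a listed holiday, so it stands.
The final due date is Oct 14, 2019.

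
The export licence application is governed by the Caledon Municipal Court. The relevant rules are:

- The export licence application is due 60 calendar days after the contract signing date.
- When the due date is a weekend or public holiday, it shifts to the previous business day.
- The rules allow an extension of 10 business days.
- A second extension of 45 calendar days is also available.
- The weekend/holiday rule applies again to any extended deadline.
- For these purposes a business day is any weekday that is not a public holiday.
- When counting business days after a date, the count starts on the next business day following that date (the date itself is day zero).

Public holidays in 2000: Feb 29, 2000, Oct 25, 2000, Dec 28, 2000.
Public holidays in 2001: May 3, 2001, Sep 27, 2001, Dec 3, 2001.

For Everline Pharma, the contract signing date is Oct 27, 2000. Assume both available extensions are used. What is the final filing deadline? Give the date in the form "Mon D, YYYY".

Adding 60 calendar days to Oct 27, 2000 gives Dec 26, 2000.
Dec 26, 2000 (Tuesday) is already a business day.
The 10-business-day extension runs from Dec 26, 2000 to Jan 10, 2001.
Since Jan 10, 2001 is a Wednesday and not a holiday, the date is unchanged.
Add the 45 calendar-day extension to Jan 10, 2001: Feb 24, 2001.
Feb 24, 2001 is a Saturday; the preceding business day is Feb 23, 2001 (Friday).
Deadline: Feb 23, 2001.

Feb 23, 2001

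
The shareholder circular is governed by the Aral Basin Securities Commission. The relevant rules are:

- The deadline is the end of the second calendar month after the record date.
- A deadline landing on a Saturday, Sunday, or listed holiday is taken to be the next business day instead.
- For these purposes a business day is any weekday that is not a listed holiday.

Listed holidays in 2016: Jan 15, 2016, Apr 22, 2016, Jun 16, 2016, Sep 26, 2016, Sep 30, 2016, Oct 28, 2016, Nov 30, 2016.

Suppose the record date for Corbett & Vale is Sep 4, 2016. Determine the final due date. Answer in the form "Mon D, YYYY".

Dec 1, 2016

2 months after Sep 4, 2016 falls in November 2016; the last day of that month is Nov 30, 2016.
Nov 30, 2016 is a listed holiday, so it moves to the next business day, Dec 1, 2016 (Thursday).
Deadline: Dec 1, 2016.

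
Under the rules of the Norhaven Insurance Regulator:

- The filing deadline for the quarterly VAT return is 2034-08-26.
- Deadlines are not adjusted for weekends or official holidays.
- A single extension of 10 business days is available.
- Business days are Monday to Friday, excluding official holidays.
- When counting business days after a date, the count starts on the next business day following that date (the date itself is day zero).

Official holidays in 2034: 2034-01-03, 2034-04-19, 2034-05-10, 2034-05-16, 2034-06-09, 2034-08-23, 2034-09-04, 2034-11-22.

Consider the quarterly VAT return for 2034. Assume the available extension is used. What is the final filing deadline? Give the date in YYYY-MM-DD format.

Start from the fixed due date, 2034-08-26.
2034-08-26 is a Saturday; no weekend or holiday adjustment applies.
Applying the 10-business-day extension: 10 business days after 2034-08-26 is 2034-09-11.
No adjustment is made for weekends or holidays, so 2034-09-11 stands.
Final deadline: 2034-09-11.

2034-09-11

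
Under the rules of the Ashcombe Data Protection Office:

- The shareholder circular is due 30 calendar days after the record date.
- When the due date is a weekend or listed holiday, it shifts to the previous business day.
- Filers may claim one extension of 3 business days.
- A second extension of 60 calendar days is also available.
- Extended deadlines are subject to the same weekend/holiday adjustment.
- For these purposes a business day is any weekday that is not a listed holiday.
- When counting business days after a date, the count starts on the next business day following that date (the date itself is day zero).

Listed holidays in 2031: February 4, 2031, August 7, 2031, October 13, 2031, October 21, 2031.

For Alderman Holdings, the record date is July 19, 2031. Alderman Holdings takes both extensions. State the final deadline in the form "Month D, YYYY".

30 calendar days after July 19, 2031 is August 18, 2031.
August 18, 2031 (Monday) is already a business day.
Applying the 3-business-day extension: 3 business days after August 18, 2031 is August 21, 2031.
August 21, 2031 (Thursday) is already a business day.
The 60-calendar-day extension moves the deadline from August 21, 2031 to October 20, 2031.
Since October 20, 2031 is a Monday and not a holiday, the date is unchanged.
So the filing is due October 20, 2031.

October 20, 2031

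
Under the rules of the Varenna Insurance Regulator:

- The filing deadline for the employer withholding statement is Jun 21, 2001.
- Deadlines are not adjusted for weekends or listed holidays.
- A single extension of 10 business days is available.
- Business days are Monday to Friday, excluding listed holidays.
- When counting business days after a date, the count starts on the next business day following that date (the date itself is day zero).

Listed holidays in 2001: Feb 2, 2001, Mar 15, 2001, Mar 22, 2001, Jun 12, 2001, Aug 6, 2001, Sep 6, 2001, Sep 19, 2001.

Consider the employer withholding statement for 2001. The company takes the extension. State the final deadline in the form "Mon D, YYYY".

Jul 5, 2001

The stated deadline is Jun 21, 2001.
No adjustment is made for weekends or holidays, so Jun 21, 2001 stands.
The 10-business-day extension runs from Jun 21, 2001 to Jul 5, 2001.
No adjustment is made for weekends or holidays, so Jul 5, 2001 stands.
So the filing is due Jul 5, 2001.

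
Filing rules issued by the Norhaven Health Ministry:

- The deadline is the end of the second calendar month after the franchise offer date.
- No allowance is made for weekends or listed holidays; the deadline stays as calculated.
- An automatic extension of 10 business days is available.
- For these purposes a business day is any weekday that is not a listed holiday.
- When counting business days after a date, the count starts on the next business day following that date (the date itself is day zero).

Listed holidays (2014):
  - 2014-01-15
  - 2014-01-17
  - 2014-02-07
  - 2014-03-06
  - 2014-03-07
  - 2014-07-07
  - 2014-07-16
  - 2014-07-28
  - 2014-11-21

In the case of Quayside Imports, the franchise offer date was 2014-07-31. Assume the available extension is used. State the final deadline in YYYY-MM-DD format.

2 months after 2014-07-31 falls in September 2014; the last day of that month is 2014-09-30.
2014-09-30 is a Tuesday; no weekend or holiday adjustment applies.
The 10-business-day extension runs from 2014-09-30 to 2014-10-14.
2014-10-14 is a Tuesday; no weekend or holiday adjustment applies.
So the filing is due 2014-10-14.

2014-10-14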